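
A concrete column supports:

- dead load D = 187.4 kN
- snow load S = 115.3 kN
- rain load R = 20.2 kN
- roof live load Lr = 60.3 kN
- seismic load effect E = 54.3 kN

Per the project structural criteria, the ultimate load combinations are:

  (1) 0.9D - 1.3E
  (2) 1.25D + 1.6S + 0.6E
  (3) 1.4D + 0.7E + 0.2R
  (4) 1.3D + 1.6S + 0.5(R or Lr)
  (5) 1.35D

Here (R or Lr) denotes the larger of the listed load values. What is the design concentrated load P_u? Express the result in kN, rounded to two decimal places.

(R or Lr) → Lr = 60.3 kN.
(1) 0.9(187.4) - 1.3(54.3) = 98.07
(2) 1.25(187.4) + 1.6(115.3) + 0.6(54.3) = 451.31
(3) 1.4(187.4) + 0.7(54.3) + 0.2(20.2) = 304.41
(4) 1.3(187.4) + 1.6(115.3) + 0.5(60.3) = 458.25
(5) 1.35(187.4) = 252.99
The controlling combination is 4, giving 458.25 kN.

458.25 kN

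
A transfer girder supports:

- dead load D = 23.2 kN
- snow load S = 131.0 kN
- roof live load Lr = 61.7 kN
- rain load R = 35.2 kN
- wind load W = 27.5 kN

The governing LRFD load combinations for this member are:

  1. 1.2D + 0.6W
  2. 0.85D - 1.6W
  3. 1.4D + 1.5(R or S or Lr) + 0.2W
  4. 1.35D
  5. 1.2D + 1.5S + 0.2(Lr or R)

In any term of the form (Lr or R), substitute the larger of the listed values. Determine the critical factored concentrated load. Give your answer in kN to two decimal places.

236.68 kN

(R or S or Lr) → S = 131.0 kN; (Lr or R) → Lr = 61.7 kN.
1. 1.2(23.2) + 0.6(27.5) = 27.84 + 16.50 = 44.34
2. 0.85(23.2) - 1.6(27.5) = 19.72 - 44.00 = -24.28
3. 1.4(23.2) + 1.5(131.0) + 0.2(27.5) = 32.48 + 196.50 + 5.50 = 234.48
4. 1.35(23.2) = 31.32
5. 1.2(23.2) + 1.5(131.0) + 0.2(61.7) = 27.84 + 196.50 + 12.34 = 236.68
The controlling combination is 5, giving 236.68 kN.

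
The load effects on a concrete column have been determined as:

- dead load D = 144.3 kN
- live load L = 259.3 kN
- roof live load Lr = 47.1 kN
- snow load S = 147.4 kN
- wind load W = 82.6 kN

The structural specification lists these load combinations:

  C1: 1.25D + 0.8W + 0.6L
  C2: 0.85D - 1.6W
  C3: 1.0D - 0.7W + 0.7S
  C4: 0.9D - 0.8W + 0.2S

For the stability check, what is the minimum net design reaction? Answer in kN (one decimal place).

-9.5 kN

C1: 1.25(144.3) + 0.8(82.6) + 0.6(259.3) = 402.0
C2: 0.85(144.3) - 1.6(82.6) = 122.7 - 132.2 = -9.5
C3: 1.0(144.3) - 0.7(82.6) + 0.7(147.4) = 144.3 - 57.8 + 103.2 = 189.7
C4: 0.9(144.3) - 0.8(82.6) + 0.2(147.4) = 129.9 - 66.1 + 29.5 = 93.3
Combination 2 gives the minimum: -9.5 kN.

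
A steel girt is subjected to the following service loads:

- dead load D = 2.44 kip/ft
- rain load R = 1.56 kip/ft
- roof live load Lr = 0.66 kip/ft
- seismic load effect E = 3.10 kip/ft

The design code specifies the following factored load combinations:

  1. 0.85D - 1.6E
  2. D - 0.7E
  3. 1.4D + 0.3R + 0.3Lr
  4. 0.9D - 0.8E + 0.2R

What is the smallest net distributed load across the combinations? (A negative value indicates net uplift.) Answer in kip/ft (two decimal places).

1. 0.85(2.44) - 1.6(3.10) = 2.07 - 4.96 = -2.89
2. 1.0(2.44) - 0.7(3.10) = 2.44 - 2.17 = 0.27
3. 1.4(2.44) + 0.3(1.56) + 0.3(0.66) = 4.08
4. 0.9(2.44) - 0.8(3.10) + 0.2(1.56) = 2.20 - 2.48 + 0.31 = 0.03
Combination 1 gives the minimum: -2.89 kip/ft.

-2.89 kip/ft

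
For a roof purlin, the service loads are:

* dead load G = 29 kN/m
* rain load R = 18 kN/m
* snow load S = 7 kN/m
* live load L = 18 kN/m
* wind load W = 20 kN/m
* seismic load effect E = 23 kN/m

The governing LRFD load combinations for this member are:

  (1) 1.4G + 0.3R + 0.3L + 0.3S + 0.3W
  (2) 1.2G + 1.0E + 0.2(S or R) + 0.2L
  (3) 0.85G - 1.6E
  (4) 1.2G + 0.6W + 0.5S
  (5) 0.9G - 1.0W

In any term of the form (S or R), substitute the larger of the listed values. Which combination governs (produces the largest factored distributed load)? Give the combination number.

Combination 2

(S or R) → R = 18 kN/m.
(1) 1.4(29) + 0.3(18) + 0.3(18) + 0.3(7) + 0.3(20) = 59.50
(2) 1.2(29) + 1.0(23) + 0.2(18) + 0.2(18) = 65.00
(3) 0.85(29) - 1.6(23) = -12.15
(4) 1.2(29) + 0.6(20) + 0.5(7) = 50.30
(5) 0.9(29) - 1.0(20) = 6.10
The largest value is 65.00 kN/m from combination 2.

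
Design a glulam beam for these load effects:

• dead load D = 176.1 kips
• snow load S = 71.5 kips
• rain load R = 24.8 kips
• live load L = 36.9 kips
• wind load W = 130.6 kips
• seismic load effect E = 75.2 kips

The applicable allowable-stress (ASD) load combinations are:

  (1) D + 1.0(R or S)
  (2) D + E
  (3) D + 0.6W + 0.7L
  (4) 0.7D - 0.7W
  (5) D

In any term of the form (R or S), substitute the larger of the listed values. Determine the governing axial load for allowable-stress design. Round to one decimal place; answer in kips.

(R or S) → S = 71.5 kips.
(1) 1.0(176.1) + 1.0(71.5) = 176.1 + 71.5 = 247.6
(2) 1.0(176.1) + 1.0(75.2) = 176.1 + 75.2 = 251.3
(3) 1.0(176.1) + 0.6(130.6) + 0.7(36.9) = 176.1 + 78.4 + 25.8 = 280.3
(4) 0.7(176.1) - 0.7(130.6) = 123.3 - 91.4 = 31.9
(5) 1.0(176.1) = 176.1
Maximum is from combination 3.

280.3 kips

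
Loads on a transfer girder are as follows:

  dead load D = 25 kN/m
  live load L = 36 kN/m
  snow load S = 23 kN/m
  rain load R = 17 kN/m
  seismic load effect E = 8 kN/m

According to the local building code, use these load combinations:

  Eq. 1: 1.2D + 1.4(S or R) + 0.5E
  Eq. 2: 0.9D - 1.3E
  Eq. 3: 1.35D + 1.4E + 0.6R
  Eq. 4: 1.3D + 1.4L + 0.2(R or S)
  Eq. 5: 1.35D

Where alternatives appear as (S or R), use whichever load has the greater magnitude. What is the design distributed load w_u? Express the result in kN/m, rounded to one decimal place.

87.5 kN/m

(S or R) → S = 23 kN/m; (R or S) → S = 23 kN/m.
Eq. 1: 1.2(25) + 1.4(23) + 0.5(8) = 30.0 + 32.2 + 4.0 = 66.2
Eq. 2: 0.9(25) - 1.3(8) = 22.5 - 10.4 = 12.1
Eq. 3: 1.35(25) + 1.4(8) + 0.6(17) = 33.8 + 11.2 + 10.2 = 55.2
Eq. 4: 1.3(25) + 1.4(36) + 0.2(23) = 32.5 + 50.4 + 4.6 = 87.5
Eq. 5: 1.35(25) = 33.8
The controlling combination is 4, giving 87.5 kN/m.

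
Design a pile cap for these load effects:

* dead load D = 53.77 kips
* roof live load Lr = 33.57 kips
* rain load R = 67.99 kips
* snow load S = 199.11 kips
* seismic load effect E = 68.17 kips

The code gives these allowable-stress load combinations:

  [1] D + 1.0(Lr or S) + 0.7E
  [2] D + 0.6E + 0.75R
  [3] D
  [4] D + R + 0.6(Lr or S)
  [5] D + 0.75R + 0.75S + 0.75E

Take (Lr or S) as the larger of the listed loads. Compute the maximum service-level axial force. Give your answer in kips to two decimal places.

(Lr or S) → S = 199.11 kips.
[1] 1.0(53.77) + 1.0(199.11) + 0.7(68.17) = 53.77 + 199.11 + 47.72 = 300.60
[2] 1.0(53.77) + 0.6(68.17) + 0.75(67.99) = 53.77 + 40.90 + 50.99 = 145.66
[3] 1.0(53.77) = 53.77
[4] 1.0(53.77) + 1.0(67.99) + 0.6(199.11) = 53.77 + 67.99 + 119.47 = 241.23
[5] 1.0(53.77) + 0.75(67.99) + 0.75(199.11) + 0.75(68.17) = 53.77 + 50.99 + 149.33 + 51.13 = 305.22
The controlling combination is 5, giving 305.22 kips.

305.22 kips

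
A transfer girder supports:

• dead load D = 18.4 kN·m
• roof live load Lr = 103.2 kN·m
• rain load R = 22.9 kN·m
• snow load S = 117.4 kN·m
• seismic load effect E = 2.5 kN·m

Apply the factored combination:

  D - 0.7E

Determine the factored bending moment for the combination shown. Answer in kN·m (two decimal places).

1.0(18.4) - 0.7(2.5) = 18.40 - 1.75 = 16.65
M_u = 16.65 kN·m.

16.65 kN·m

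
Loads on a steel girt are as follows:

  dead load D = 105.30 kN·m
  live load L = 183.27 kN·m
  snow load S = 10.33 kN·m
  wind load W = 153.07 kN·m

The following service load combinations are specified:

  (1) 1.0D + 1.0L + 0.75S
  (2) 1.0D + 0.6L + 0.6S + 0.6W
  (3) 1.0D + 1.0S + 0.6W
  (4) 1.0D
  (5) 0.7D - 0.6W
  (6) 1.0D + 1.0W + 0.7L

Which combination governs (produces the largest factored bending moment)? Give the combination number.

(1) 1.0(105.30) + 1.0(183.27) + 0.75(10.33) = 105.30 + 183.27 + 7.75 = 296.32
(2) 1.0(105.30) + 0.6(183.27) + 0.6(10.33) + 0.6(153.07) = 105.30 + 109.96 + 6.20 + 91.84 = 313.30
(3) 1.0(105.30) + 1.0(10.33) + 0.6(153.07) = 105.30 + 10.33 + 91.84 = 207.47
(4) 1.0(105.30) = 105.30
(5) 0.7(105.30) - 0.6(153.07) = 73.71 - 91.84 = -18.13
(6) 1.0(105.30) + 1.0(153.07) + 0.7(183.27) = 105.30 + 153.07 + 128.29 = 386.66
The largest value is 386.66 kN·m from combination 6.

Combination 6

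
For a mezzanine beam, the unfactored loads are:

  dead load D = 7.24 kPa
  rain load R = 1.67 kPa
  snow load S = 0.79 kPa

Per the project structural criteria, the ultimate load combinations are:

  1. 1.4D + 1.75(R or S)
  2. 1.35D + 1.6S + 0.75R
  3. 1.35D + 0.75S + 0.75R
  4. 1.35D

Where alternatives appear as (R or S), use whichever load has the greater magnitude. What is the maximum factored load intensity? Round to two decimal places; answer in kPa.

13.06 kPa

(R or S) → R = 1.67 kPa.
1. 1.4(7.24) + 1.75(1.67) = 10.14 + 2.92 = 13.06
2. 1.35(7.24) + 1.6(0.79) + 0.75(1.67) = 12.29
3. 1.35(7.24) + 0.75(0.79) + 0.75(1.67) = 11.62
4. 1.35(7.24) = 9.77
Maximum is from combination 1.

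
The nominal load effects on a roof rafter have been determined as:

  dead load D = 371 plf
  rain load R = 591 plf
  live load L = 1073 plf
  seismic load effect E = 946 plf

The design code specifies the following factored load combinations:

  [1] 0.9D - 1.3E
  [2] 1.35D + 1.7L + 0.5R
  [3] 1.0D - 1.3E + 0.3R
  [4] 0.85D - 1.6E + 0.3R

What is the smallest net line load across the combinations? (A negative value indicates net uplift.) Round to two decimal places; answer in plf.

[1] 0.9(371) - 1.3(946) = -895.90
[2] 1.35(371) + 1.7(1073) + 0.5(591) = 2620.45
[3] 1.0(371) - 1.3(946) + 0.3(591) = -681.50
[4] 0.85(371) - 1.6(946) + 0.3(591) = -1020.95
Combination 4 gives the minimum: -1020.95 plf.

-1020.95 plf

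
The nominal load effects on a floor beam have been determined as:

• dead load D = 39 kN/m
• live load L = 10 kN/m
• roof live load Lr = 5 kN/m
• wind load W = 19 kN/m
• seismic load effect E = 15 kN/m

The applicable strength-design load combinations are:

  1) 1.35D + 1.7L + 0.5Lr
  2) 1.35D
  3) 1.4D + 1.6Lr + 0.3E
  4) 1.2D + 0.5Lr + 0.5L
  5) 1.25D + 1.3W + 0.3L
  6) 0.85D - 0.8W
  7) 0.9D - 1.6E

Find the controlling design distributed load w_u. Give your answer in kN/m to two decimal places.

1) 1.35(39) + 1.7(10) + 0.5(5) = 52.65 + 17.00 + 2.50 = 72.15
2) 1.35(39) = 52.65
3) 1.4(39) + 1.6(5) + 0.3(15) = 54.60 + 8.00 + 4.50 = 67.10
4) 1.2(39) + 0.5(5) + 0.5(10) = 46.80 + 2.50 + 5.00 = 54.30
5) 1.25(39) + 1.3(19) + 0.3(10) = 48.75 + 24.70 + 3.00 = 76.45
6) 0.85(39) - 0.8(19) = 33.15 - 15.20 = 17.95
7) 0.9(39) - 1.6(15) = 35.10 - 24.00 = 11.10
Combination 5 governs: w_u = 76.45 kN/m.

76.45 kN/m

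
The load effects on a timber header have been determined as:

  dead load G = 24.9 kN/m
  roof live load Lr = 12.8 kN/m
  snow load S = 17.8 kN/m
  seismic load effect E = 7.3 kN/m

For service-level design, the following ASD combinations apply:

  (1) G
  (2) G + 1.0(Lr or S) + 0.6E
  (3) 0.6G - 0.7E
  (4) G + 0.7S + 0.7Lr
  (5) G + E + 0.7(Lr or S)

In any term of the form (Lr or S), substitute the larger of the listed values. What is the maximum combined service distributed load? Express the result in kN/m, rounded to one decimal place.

47.1 kN/m

(Lr or S) → S = 17.8 kN/m.
(1) 1.0(24.9) = 24.9
(2) 1.0(24.9) + 1.0(17.8) + 0.6(7.3) = 24.9 + 17.8 + 4.4 = 47.1
(3) 0.6(24.9) - 0.7(7.3) = 14.9 - 5.1 = 9.8
(4) 1.0(24.9) + 0.7(17.8) + 0.7(12.8) = 46.3
(5) 1.0(24.9) + 1.0(7.3) + 0.7(17.8) = 24.9 + 7.3 + 12.5 = 44.7
Maximum is from combination 2.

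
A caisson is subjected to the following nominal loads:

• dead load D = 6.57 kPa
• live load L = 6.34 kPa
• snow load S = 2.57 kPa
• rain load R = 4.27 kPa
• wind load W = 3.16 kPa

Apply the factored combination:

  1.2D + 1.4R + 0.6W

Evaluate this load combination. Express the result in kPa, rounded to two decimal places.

15.76 kPa

1.2(6.57) + 1.4(4.27) + 0.6(3.16) = 7.88 + 5.98 + 1.90 = 15.76
q_u = 15.76 kPa.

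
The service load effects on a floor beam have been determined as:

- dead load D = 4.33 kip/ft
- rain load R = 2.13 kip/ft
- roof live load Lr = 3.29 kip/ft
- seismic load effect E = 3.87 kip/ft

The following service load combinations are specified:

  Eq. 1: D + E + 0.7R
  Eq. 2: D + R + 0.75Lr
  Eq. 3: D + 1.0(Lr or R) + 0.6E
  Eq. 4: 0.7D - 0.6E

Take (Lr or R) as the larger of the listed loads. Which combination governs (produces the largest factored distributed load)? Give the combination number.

(Lr or R) → Lr = 3.29 kip/ft.
Eq. 1: 1.0(4.33) + 1.0(3.87) + 0.7(2.13) = 9.69
Eq. 2: 1.0(4.33) + 1.0(2.13) + 0.75(3.29) = 8.93
Eq. 3: 1.0(4.33) + 1.0(3.29) + 0.6(3.87) = 9.94
Eq. 4: 0.7(4.33) - 0.6(3.87) = 0.71
The largest value is 9.94 kip/ft from combination 3.

Combination 3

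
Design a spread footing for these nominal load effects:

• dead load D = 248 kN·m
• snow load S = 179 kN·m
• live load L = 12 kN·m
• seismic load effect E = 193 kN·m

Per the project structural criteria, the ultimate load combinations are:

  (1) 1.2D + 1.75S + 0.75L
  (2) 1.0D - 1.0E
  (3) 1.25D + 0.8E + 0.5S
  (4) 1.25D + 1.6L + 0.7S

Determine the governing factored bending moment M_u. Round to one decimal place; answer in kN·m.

(1) 1.2(248) + 1.75(179) + 0.75(12) = 297.6 + 313.3 + 9.0 = 619.9
(2) 1.0(248) - 1.0(193) = 248.0 - 193.0 = 55.0
(3) 1.25(248) + 0.8(193) + 0.5(179) = 310.0 + 154.4 + 89.5 = 553.9
(4) 1.25(248) + 1.6(12) + 0.7(179) = 310.0 + 19.2 + 125.3 = 454.5
The controlling combination is 1, giving 619.9 kN·m.

619.9 kN·m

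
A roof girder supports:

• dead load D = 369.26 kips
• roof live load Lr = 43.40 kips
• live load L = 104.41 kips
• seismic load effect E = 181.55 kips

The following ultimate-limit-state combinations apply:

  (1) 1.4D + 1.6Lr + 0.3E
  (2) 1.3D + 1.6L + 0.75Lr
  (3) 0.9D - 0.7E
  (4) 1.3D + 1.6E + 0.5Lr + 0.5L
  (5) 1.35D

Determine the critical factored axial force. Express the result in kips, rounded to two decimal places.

844.42 kips

(1) 1.4(369.26) + 1.6(43.40) + 0.3(181.55) = 516.96 + 69.44 + 54.47 = 640.87
(2) 1.3(369.26) + 1.6(104.41) + 0.75(43.40) = 679.64
(3) 0.9(369.26) - 0.7(181.55) = 205.25
(4) 1.3(369.26) + 1.6(181.55) + 0.5(43.40) + 0.5(104.41) = 844.42
(5) 1.35(369.26) = 498.50
Combination 4 governs: P_u = 844.42 kips.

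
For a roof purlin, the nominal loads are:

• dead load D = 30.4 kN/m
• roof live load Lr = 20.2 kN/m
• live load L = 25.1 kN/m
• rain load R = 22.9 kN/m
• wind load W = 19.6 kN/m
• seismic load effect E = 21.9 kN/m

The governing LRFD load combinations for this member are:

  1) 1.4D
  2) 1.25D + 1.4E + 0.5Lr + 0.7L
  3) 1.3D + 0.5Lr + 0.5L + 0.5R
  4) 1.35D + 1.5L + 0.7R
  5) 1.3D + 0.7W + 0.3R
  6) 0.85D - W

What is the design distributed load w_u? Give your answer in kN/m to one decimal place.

1) 1.4(30.4) = 42.6
2) 1.25(30.4) + 1.4(21.9) + 0.5(20.2) + 0.7(25.1) = 96.3
3) 1.3(30.4) + 0.5(20.2) + 0.5(25.1) + 0.5(22.9) = 73.6
4) 1.35(30.4) + 1.5(25.1) + 0.7(22.9) = 94.7
5) 1.3(30.4) + 0.7(19.6) + 0.3(22.9) = 60.1
6) 0.85(30.4) - 1.0(19.6) = 6.2
Maximum is from combination 2.

96.3 kN/m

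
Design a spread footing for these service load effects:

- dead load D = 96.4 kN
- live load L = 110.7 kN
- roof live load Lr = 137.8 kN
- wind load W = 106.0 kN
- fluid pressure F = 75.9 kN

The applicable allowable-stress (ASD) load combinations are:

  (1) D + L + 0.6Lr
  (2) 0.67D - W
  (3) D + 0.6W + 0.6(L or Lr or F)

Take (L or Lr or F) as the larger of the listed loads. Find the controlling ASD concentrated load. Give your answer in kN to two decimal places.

289.78 kN

(L or Lr or F) → Lr = 137.8 kN.
(1) 1.0(96.4) + 1.0(110.7) + 0.6(137.8) = 96.40 + 110.70 + 82.68 = 289.78
(2) 0.67(96.4) - 1.0(106.0) = 64.59 - 106.00 = -41.41
(3) 1.0(96.4) + 0.6(106.0) + 0.6(137.8) = 96.40 + 63.60 + 82.68 = 242.68
The controlling combination is 1, giving 289.78 kN.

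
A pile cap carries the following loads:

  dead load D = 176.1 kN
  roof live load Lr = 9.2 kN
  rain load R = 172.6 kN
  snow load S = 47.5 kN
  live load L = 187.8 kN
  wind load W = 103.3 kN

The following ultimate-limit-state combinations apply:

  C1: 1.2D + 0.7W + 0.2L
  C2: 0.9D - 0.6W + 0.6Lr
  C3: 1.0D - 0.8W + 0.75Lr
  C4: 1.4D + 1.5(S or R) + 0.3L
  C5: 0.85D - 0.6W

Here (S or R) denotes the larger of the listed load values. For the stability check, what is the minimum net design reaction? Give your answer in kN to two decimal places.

87.71 kN

(S or R) → R = 172.6 kN.
C1: 1.2(176.1) + 0.7(103.3) + 0.2(187.8) = 211.32 + 72.31 + 37.56 = 321.19
C2: 0.9(176.1) - 0.6(103.3) + 0.6(9.2) = 158.49 - 61.98 + 5.52 = 102.03
C3: 1.0(176.1) - 0.8(103.3) + 0.75(9.2) = 176.10 - 82.64 + 6.90 = 100.36
C4: 1.4(176.1) + 1.5(172.6) + 0.3(187.8) = 246.54 + 258.90 + 56.34 = 561.78
C5: 0.85(176.1) - 0.6(103.3) = 149.69 - 61.98 = 87.71
Combination 5 gives the minimum: 87.71 kN.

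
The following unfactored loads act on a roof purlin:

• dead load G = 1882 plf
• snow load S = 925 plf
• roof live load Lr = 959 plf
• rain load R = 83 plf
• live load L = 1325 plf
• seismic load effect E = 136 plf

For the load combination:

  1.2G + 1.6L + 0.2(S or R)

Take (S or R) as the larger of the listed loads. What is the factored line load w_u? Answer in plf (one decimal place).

(S or R) → S = 925 plf.
1.2(1882) + 1.6(1325) + 0.2(925) = 2258.4 + 2120.0 + 185.0 = 4563.4
w_u = 4563.4 plf.

4563.4 plf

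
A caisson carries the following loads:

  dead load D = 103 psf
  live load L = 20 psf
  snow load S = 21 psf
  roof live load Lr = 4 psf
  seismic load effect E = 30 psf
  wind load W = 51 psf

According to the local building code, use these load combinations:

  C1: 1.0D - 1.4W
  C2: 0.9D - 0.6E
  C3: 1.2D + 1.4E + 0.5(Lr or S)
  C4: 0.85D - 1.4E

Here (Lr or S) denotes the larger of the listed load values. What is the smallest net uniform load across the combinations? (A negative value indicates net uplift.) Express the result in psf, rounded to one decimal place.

31.6 psf

(Lr or S) → S = 21 psf.
C1: 1.0(103) - 1.4(51) = 103.0 - 71.4 = 31.6
C2: 0.9(103) - 0.6(30) = 92.7 - 18.0 = 74.7
C3: 1.2(103) + 1.4(30) + 0.5(21) = 123.6 + 42.0 + 10.5 = 176.1
C4: 0.85(103) - 1.4(30) = 87.6 - 42.0 = 45.6
Combination 1 gives the minimum: 31.6 psf.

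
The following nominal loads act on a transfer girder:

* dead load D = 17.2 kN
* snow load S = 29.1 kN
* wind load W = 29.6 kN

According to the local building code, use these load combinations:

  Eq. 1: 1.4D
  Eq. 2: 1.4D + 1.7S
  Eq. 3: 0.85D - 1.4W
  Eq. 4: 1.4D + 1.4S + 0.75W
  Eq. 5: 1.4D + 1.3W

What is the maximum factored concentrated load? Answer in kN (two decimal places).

87.02 kN

Eq. 1: 1.4(17.2) = 24.08
Eq. 2: 1.4(17.2) + 1.7(29.1) = 73.55
Eq. 3: 0.85(17.2) - 1.4(29.6) = -26.82
Eq. 4: 1.4(17.2) + 1.4(29.1) + 0.75(29.6) = 87.02
Eq. 5: 1.4(17.2) + 1.3(29.6) = 62.56
Combination 4 governs: P_u = 87.02 kN.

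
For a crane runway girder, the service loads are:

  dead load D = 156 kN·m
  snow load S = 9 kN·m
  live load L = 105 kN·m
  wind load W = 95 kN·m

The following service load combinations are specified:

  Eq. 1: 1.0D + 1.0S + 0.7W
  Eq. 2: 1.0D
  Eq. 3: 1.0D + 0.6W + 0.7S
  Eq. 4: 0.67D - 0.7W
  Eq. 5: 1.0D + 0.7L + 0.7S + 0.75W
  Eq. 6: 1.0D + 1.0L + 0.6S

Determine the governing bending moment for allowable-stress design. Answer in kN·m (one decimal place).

307.1 kN·m

Eq. 1: 1.0(156) + 1.0(9) + 0.7(95) = 231.5
Eq. 2: 1.0(156) = 156.0
Eq. 3: 1.0(156) + 0.6(95) + 0.7(9) = 219.3
Eq. 4: 0.67(156) - 0.7(95) = 38.0
Eq. 5: 1.0(156) + 0.7(105) + 0.7(9) + 0.75(95) = 307.1
Eq. 6: 1.0(156) + 1.0(105) + 0.6(9) = 266.4
Maximum is from combination 5.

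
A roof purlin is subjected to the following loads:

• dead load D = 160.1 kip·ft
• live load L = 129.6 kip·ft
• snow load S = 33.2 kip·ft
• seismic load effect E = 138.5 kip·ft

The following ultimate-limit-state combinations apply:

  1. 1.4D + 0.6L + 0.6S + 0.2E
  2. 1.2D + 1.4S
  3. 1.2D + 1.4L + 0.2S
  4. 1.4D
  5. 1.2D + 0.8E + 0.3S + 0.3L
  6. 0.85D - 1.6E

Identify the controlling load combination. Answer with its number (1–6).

1. 1.4(160.1) + 0.6(129.6) + 0.6(33.2) + 0.2(138.5) = 224.14 + 77.76 + 19.92 + 27.70 = 349.52
2. 1.2(160.1) + 1.4(33.2) = 192.12 + 46.48 = 238.60
3. 1.2(160.1) + 1.4(129.6) + 0.2(33.2) = 192.12 + 181.44 + 6.64 = 380.20
4. 1.4(160.1) = 224.14
5. 1.2(160.1) + 0.8(138.5) + 0.3(33.2) + 0.3(129.6) = 192.12 + 110.80 + 9.96 + 38.88 = 351.76
6. 0.85(160.1) - 1.6(138.5) = -85.52
The largest value is 380.20 kip·ft from combination 3.

Combination 3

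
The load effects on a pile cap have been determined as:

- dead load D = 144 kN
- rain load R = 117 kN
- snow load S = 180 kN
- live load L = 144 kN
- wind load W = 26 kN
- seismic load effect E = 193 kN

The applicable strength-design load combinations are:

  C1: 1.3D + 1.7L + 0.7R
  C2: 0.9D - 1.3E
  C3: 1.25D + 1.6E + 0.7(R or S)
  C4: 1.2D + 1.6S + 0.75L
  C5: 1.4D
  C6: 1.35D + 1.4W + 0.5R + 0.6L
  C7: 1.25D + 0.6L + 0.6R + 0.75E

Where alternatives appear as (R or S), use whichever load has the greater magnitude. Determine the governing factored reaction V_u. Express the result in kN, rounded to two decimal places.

614.80 kN

(R or S) → S = 180 kN.
C1: 1.3(144) + 1.7(144) + 0.7(117) = 187.20 + 244.80 + 81.90 = 513.90
C2: 0.9(144) - 1.3(193) = 129.60 - 250.90 = -121.30
C3: 1.25(144) + 1.6(193) + 0.7(180) = 180.00 + 308.80 + 126.00 = 614.80
C4: 1.2(144) + 1.6(180) + 0.75(144) = 172.80 + 288.00 + 108.00 = 568.80
C5: 1.4(144) = 201.60
C6: 1.35(144) + 1.4(26) + 0.5(117) + 0.6(144) = 194.40 + 36.40 + 58.50 + 86.40 = 375.70
C7: 1.25(144) + 0.6(144) + 0.6(117) + 0.75(193) = 180.00 + 86.40 + 70.20 + 144.75 = 481.35
Combination 3 governs: V_u = 614.80 kN.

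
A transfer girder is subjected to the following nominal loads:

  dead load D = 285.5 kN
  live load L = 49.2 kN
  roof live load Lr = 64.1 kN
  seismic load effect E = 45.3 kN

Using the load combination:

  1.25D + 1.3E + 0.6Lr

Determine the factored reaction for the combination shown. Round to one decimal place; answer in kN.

1.25(285.5) + 1.3(45.3) + 0.6(64.1) = 454.2
V_u = 454.2 kN.

454.2 kN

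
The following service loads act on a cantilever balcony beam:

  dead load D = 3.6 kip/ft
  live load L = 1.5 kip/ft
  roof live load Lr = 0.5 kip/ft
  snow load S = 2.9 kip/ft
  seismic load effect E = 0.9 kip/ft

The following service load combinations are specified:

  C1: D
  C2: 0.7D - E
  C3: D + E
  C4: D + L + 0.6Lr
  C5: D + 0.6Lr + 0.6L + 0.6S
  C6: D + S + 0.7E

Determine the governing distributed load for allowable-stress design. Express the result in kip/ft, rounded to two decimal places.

C1: 1.0(3.6) = 3.60
C2: 0.7(3.6) - 1.0(0.9) = 2.52 - 0.90 = 1.62
C3: 1.0(3.6) + 1.0(0.9) = 3.60 + 0.90 = 4.50
C4: 1.0(3.6) + 1.0(1.5) + 0.6(0.5) = 3.60 + 1.50 + 0.30 = 5.40
C5: 1.0(3.6) + 0.6(0.5) + 0.6(1.5) + 0.6(2.9) = 3.60 + 0.30 + 0.90 + 1.74 = 6.54
C6: 1.0(3.6) + 1.0(2.9) + 0.7(0.9) = 3.60 + 2.90 + 0.63 = 7.13
Combination 6 governs: w = 7.13 kip/ft.

7.13 kip/ft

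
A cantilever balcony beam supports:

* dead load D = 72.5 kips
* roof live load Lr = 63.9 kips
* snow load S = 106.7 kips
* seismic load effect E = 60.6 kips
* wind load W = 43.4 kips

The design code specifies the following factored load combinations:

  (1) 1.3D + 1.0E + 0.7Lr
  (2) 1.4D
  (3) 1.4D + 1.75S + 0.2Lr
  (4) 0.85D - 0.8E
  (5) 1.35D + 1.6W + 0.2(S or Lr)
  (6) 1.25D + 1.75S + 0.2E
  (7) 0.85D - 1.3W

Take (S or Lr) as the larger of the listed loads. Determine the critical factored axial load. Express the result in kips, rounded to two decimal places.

(S or Lr) → S = 106.7 kips.
(1) 1.3(72.5) + 1.0(60.6) + 0.7(63.9) = 94.25 + 60.60 + 44.73 = 199.58
(2) 1.4(72.5) = 101.50
(3) 1.4(72.5) + 1.75(106.7) + 0.2(63.9) = 101.50 + 186.73 + 12.78 = 301.01
(4) 0.85(72.5) - 0.8(60.6) = 61.63 - 48.48 = 13.15
(5) 1.35(72.5) + 1.6(43.4) + 0.2(106.7) = 97.88 + 69.44 + 21.34 = 188.66
(6) 1.25(72.5) + 1.75(106.7) + 0.2(60.6) = 289.47
(7) 0.85(72.5) - 1.3(43.4) = 61.63 - 56.42 = 5.21
Combination 3 governs: P_u = 301.01 kips.

301.01 kips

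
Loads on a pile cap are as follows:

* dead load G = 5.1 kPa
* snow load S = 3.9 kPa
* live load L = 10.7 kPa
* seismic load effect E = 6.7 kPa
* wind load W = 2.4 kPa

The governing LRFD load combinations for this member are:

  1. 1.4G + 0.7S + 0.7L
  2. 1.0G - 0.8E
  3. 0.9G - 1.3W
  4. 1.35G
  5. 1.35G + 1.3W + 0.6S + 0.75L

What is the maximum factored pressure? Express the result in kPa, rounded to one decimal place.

20.4 kPa

1. 1.4(5.1) + 0.7(3.9) + 0.7(10.7) = 17.4
2. 1.0(5.1) - 0.8(6.7) = 5.1 - 5.4 = -0.3
3. 0.9(5.1) - 1.3(2.4) = 4.6 - 3.1 = 1.5
4. 1.35(5.1) = 6.9
5. 1.35(5.1) + 1.3(2.4) + 0.6(3.9) + 0.75(10.7) = 20.4
Maximum is from combination 5.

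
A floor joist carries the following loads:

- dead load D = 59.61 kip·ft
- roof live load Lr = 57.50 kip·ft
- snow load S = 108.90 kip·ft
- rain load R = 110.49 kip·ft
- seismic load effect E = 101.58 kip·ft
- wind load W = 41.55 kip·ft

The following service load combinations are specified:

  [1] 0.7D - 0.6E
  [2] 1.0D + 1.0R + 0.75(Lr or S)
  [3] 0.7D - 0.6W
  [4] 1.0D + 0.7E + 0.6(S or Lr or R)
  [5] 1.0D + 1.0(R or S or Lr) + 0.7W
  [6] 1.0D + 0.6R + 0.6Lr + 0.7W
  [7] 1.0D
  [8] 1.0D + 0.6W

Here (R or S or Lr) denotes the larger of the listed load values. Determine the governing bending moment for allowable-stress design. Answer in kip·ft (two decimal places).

(Lr or S) → S = 108.90 kip·ft; (S or Lr or R) → R = 110.49 kip·ft; (R or S or Lr) → R = 110.49 kip·ft.
[1] 0.7(59.61) - 0.6(101.58) = 41.73 - 60.95 = -19.22
[2] 1.0(59.61) + 1.0(110.49) + 0.75(108.90) = 59.61 + 110.49 + 81.68 = 251.78
[3] 0.7(59.61) - 0.6(41.55) = 41.73 - 24.93 = 16.80
[4] 1.0(59.61) + 0.7(101.58) + 0.6(110.49) = 59.61 + 71.11 + 66.29 = 197.01
[5] 1.0(59.61) + 1.0(110.49) + 0.7(41.55) = 59.61 + 110.49 + 29.09 = 199.19
[6] 1.0(59.61) + 0.6(110.49) + 0.6(57.50) + 0.7(41.55) = 59.61 + 66.29 + 34.50 + 29.09 = 189.49
[7] 1.0(59.61) = 59.61
[8] 1.0(59.61) + 0.6(41.55) = 59.61 + 24.93 = 84.54
Maximum is from combination 2.

251.78 kip·ft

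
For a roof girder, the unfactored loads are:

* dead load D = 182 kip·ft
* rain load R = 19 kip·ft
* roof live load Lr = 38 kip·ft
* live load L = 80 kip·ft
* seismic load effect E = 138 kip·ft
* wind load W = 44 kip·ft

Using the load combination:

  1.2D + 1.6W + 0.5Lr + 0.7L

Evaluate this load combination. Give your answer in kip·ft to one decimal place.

1.2(182) + 1.6(44) + 0.5(38) + 0.7(80) = 218.4 + 70.4 + 19.0 + 56.0 = 363.8
M_u = 363.8 kip·ft.

363.8 kip·ft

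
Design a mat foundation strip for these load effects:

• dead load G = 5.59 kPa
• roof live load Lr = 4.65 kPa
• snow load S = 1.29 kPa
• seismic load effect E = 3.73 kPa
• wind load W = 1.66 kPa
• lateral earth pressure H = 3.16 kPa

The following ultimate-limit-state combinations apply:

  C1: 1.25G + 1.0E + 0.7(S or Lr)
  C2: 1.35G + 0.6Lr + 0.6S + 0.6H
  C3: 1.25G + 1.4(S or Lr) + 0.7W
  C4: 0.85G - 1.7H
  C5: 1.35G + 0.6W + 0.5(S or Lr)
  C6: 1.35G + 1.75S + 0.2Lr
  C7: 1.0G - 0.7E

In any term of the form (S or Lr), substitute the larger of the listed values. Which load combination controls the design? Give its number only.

Combination 3

(S or Lr) → Lr = 4.65 kPa.
C1: 1.25(5.59) + 1.0(3.73) + 0.7(4.65) = 13.97
C2: 1.35(5.59) + 0.6(4.65) + 0.6(1.29) + 0.6(3.16) = 13.01
C3: 1.25(5.59) + 1.4(4.65) + 0.7(1.66) = 14.66
C4: 0.85(5.59) - 1.7(3.16) = -0.62
C5: 1.35(5.59) + 0.6(1.66) + 0.5(4.65) = 10.87
C6: 1.35(5.59) + 1.75(1.29) + 0.2(4.65) = 10.73
C7: 1.0(5.59) - 0.7(3.73) = 2.98
The largest value is 14.66 kPa from combination 3.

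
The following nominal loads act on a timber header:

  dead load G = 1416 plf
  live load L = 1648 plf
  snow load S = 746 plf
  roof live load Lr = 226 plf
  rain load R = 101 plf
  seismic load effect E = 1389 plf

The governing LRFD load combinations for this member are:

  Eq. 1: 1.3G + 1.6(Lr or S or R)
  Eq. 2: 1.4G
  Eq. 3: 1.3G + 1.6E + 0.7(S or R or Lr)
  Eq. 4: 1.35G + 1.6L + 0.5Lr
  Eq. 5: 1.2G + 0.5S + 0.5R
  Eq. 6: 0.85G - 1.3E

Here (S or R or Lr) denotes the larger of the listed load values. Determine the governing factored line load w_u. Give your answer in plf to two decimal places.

4661.40 plf

(Lr or S or R) → S = 746 plf; (S or R or Lr) → S = 746 plf.
Eq. 1: 1.3(1416) + 1.6(746) = 1840.80 + 1193.60 = 3034.40
Eq. 2: 1.4(1416) = 1982.40
Eq. 3: 1.3(1416) + 1.6(1389) + 0.7(746) = 1840.80 + 2222.40 + 522.20 = 4585.40
Eq. 4: 1.35(1416) + 1.6(1648) + 0.5(226) = 1911.60 + 2636.80 + 113.00 = 4661.40
Eq. 5: 1.2(1416) + 0.5(746) + 0.5(101) = 1699.20 + 373.00 + 50.50 = 2122.70
Eq. 6: 0.85(1416) - 1.3(1389) = 1203.60 - 1805.70 = -602.10
The controlling combination is 4, giving 4661.40 plf.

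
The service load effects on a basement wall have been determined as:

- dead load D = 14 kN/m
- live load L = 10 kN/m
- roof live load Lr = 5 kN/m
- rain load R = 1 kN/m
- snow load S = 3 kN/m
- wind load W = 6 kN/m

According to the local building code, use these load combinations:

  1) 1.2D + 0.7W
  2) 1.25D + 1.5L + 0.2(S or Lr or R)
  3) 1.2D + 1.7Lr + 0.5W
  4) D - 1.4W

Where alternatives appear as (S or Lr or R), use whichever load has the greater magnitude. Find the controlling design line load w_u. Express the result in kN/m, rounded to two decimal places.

33.50 kN/m

(S or Lr or R) → Lr = 5 kN/m.
1) 1.2(14) + 0.7(6) = 21.00
2) 1.25(14) + 1.5(10) + 0.2(5) = 33.50
3) 1.2(14) + 1.7(5) + 0.5(6) = 28.30
4) 1.0(14) - 1.4(6) = 5.60
The controlling combination is 2, giving 33.50 kN/m.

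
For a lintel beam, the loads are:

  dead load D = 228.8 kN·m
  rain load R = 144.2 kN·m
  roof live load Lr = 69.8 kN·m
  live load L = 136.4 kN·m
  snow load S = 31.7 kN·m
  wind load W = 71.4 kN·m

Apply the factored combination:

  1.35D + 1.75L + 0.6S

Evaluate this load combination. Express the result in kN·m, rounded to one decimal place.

1.35(228.8) + 1.75(136.4) + 0.6(31.7) = 308.9 + 238.7 + 19.0 = 566.6
M_u = 566.6 kN·m.

566.6 kN·m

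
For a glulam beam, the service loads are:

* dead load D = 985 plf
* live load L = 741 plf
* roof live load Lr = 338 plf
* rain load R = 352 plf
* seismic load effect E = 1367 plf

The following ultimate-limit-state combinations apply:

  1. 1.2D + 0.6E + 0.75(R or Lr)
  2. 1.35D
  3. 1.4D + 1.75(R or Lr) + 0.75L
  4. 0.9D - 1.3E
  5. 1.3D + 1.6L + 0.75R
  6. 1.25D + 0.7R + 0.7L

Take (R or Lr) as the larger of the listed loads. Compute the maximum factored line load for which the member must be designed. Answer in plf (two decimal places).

2730.10 plf

(R or Lr) → R = 352 plf.
1. 1.2(985) + 0.6(1367) + 0.75(352) = 1182.00 + 820.20 + 264.00 = 2266.20
2. 1.35(985) = 1329.75
3. 1.4(985) + 1.75(352) + 0.75(741) = 1379.00 + 616.00 + 555.75 = 2550.75
4. 0.9(985) - 1.3(1367) = 886.50 - 1777.10 = -890.60
5. 1.3(985) + 1.6(741) + 0.75(352) = 1280.50 + 1185.60 + 264.00 = 2730.10
6. 1.25(985) + 0.7(352) + 0.7(741) = 1231.25 + 246.40 + 518.70 = 1996.35
Combination 5 governs: w_u = 2730.10 plf.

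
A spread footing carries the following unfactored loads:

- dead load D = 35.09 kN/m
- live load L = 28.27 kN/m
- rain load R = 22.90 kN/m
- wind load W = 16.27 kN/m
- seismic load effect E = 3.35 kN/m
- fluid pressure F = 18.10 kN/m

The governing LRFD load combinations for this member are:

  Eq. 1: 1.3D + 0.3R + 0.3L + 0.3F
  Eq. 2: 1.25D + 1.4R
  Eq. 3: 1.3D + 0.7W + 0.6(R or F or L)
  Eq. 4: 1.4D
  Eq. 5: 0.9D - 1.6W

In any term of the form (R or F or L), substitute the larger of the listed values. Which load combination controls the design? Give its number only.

Combination 2

(R or F or L) → L = 28.27 kN/m.
Eq. 1: 1.3(35.09) + 0.3(22.90) + 0.3(28.27) + 0.3(18.10) = 45.62 + 6.87 + 8.48 + 5.43 = 66.40
Eq. 2: 1.25(35.09) + 1.4(22.90) = 43.86 + 32.06 = 75.92
Eq. 3: 1.3(35.09) + 0.7(16.27) + 0.6(28.27) = 45.62 + 11.39 + 16.96 = 73.97
Eq. 4: 1.4(35.09) = 49.13
Eq. 5: 0.9(35.09) - 1.6(16.27) = 31.58 - 26.03 = 5.55
The largest value is 75.92 kN/m from combination 2.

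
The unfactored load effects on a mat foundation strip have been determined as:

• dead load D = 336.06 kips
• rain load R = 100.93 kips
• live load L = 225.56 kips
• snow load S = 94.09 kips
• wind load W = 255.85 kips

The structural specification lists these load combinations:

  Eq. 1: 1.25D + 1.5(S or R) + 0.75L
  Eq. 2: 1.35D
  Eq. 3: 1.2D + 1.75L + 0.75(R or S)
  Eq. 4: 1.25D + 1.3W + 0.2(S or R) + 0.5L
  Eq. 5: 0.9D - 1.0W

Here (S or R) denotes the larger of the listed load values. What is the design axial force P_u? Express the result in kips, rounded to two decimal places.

(S or R) → R = 100.93 kips; (R or S) → R = 100.93 kips.
Eq. 1: 1.25(336.06) + 1.5(100.93) + 0.75(225.56) = 740.64
Eq. 2: 1.35(336.06) = 453.68
Eq. 3: 1.2(336.06) + 1.75(225.56) + 0.75(100.93) = 873.70
Eq. 4: 1.25(336.06) + 1.3(255.85) + 0.2(100.93) + 0.5(225.56) = 885.65
Eq. 5: 0.9(336.06) - 1.0(255.85) = 46.60
Maximum is from combination 4.

885.65 kips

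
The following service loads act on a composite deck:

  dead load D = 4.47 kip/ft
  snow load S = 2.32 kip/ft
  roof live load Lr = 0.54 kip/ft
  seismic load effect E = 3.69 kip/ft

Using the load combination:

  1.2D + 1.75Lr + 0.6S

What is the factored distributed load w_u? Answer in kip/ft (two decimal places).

7.70 kip/ft

1.2(4.47) + 1.75(0.54) + 0.6(2.32) = 7.70
w_u = 7.70 kip/ft.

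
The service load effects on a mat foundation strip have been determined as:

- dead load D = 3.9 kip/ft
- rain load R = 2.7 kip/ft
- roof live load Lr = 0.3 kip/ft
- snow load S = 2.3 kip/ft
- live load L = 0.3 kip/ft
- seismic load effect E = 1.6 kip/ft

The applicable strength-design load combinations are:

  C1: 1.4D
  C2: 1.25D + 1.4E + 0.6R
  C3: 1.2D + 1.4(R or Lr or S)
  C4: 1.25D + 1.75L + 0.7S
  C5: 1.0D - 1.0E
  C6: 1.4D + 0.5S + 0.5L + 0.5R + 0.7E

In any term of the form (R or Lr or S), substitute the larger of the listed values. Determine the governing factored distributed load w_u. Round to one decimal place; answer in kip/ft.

9.2 kip/ft

(R or Lr or S) → R = 2.7 kip/ft.
C1: 1.4(3.9) = 5.5
C2: 1.25(3.9) + 1.4(1.6) + 0.6(2.7) = 4.9 + 2.2 + 1.6 = 8.7
C3: 1.2(3.9) + 1.4(2.7) = 4.7 + 3.8 = 8.5
C4: 1.25(3.9) + 1.75(0.3) + 0.7(2.3) = 4.9 + 0.5 + 1.6 = 7.0
C5: 1.0(3.9) - 1.0(1.6) = 3.9 - 1.6 = 2.3
C6: 1.4(3.9) + 0.5(2.3) + 0.5(0.3) + 0.5(2.7) + 0.7(1.6) = 9.2
Maximum is from combination 6.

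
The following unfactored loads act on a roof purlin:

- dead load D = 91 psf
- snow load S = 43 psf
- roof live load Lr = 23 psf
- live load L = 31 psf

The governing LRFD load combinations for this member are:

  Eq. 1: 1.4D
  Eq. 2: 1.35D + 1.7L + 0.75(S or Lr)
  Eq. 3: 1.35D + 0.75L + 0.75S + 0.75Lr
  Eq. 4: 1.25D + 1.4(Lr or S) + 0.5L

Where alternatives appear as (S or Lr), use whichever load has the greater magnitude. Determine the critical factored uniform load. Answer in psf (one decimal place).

207.8 psf

(S or Lr) → S = 43 psf; (Lr or S) → S = 43 psf.
Eq. 1: 1.4(91) = 127.4
Eq. 2: 1.35(91) + 1.7(31) + 0.75(43) = 207.8
Eq. 3: 1.35(91) + 0.75(31) + 0.75(43) + 0.75(23) = 195.6
Eq. 4: 1.25(91) + 1.4(43) + 0.5(31) = 113.8 + 60.2 + 15.5 = 189.5
Combination 2 governs: q_u = 207.8 psf.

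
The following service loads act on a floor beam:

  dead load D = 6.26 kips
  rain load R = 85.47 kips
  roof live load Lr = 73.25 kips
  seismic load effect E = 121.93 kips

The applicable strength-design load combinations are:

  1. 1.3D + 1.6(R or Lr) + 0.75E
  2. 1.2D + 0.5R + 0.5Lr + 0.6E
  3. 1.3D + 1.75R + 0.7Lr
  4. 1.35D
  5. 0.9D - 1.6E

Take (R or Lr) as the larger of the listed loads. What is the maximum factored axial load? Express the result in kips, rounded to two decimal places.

(R or Lr) → R = 85.47 kips.
1. 1.3(6.26) + 1.6(85.47) + 0.75(121.93) = 8.14 + 136.75 + 91.45 = 236.34
2. 1.2(6.26) + 0.5(85.47) + 0.5(73.25) + 0.6(121.93) = 160.03
3. 1.3(6.26) + 1.75(85.47) + 0.7(73.25) = 8.14 + 149.57 + 51.28 = 208.99
4. 1.35(6.26) = 8.45
5. 0.9(6.26) - 1.6(121.93) = -189.45
Combination 1 governs: P_u = 236.34 kips.

236.34 kips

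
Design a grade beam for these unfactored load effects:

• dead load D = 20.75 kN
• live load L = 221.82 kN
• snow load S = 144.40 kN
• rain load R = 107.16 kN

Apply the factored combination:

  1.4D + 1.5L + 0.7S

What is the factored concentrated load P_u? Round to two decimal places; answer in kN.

1.4(20.75) + 1.5(221.82) + 0.7(144.40) = 462.86
P_u = 462.86 kN.

462.86 kN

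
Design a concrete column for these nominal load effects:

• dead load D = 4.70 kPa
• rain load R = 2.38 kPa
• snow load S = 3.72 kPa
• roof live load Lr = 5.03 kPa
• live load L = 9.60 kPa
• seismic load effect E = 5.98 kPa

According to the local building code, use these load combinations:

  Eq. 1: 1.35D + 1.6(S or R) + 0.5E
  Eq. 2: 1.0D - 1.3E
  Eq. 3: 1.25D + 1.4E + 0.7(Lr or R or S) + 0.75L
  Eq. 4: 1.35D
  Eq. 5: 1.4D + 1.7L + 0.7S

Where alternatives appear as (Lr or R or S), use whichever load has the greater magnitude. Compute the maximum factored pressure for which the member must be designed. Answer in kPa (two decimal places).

25.50 kPa

(S or R) → S = 3.72 kPa; (Lr or R or S) → Lr = 5.03 kPa.
Eq. 1: 1.35(4.70) + 1.6(3.72) + 0.5(5.98) = 6.35 + 5.95 + 2.99 = 15.29
Eq. 2: 1.0(4.70) - 1.3(5.98) = 4.70 - 7.77 = -3.07
Eq. 3: 1.25(4.70) + 1.4(5.98) + 0.7(5.03) + 0.75(9.60) = 5.88 + 8.37 + 3.52 + 7.20 = 24.97
Eq. 4: 1.35(4.70) = 6.35
Eq. 5: 1.4(4.70) + 1.7(9.60) + 0.7(3.72) = 6.58 + 16.32 + 2.60 = 25.50
Maximum is from combination 5.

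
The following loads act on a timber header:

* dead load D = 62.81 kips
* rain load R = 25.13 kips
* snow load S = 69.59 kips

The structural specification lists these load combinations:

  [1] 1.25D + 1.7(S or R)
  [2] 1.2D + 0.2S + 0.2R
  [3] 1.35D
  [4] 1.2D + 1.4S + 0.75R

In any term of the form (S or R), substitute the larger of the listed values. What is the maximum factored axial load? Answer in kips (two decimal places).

196.82 kips

(S or R) → S = 69.59 kips.
[1] 1.25(62.81) + 1.7(69.59) = 196.82
[2] 1.2(62.81) + 0.2(69.59) + 0.2(25.13) = 75.37 + 13.92 + 5.03 = 94.32
[3] 1.35(62.81) = 84.79
[4] 1.2(62.81) + 1.4(69.59) + 0.75(25.13) = 75.37 + 97.43 + 18.85 = 191.65
Maximum is from combination 1.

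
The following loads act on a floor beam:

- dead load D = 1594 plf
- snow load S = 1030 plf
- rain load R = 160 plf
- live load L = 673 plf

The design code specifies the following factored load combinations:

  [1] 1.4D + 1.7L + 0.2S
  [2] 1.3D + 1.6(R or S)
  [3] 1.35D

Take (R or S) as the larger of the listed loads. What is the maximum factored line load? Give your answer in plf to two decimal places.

3720.20 plf

(R or S) → S = 1030 plf.
[1] 1.4(1594) + 1.7(673) + 0.2(1030) = 2231.60 + 1144.10 + 206.00 = 3581.70
[2] 1.3(1594) + 1.6(1030) = 2072.20 + 1648.00 = 3720.20
[3] 1.35(1594) = 2151.90
Maximum is from combination 2.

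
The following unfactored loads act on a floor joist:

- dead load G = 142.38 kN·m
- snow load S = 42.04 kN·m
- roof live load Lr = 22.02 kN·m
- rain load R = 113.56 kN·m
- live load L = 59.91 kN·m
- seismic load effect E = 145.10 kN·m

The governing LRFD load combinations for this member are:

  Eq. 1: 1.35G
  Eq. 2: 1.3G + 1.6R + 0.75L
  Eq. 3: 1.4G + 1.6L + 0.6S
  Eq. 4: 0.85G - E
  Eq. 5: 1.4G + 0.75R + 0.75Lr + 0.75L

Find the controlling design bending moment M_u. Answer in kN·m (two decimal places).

Eq. 1: 1.35(142.38) = 192.21
Eq. 2: 1.3(142.38) + 1.6(113.56) + 0.75(59.91) = 411.72
Eq. 3: 1.4(142.38) + 1.6(59.91) + 0.6(42.04) = 320.41
Eq. 4: 0.85(142.38) - 1.0(145.10) = -24.08
Eq. 5: 1.4(142.38) + 0.75(113.56) + 0.75(22.02) + 0.75(59.91) = 345.95
Maximum is from combination 2.

411.72 kN·m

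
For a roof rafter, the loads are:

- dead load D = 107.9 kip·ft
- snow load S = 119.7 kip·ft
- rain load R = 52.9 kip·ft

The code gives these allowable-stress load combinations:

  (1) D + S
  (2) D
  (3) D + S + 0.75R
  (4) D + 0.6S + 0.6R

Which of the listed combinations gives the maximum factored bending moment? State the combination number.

(1) 1.0(107.9) + 1.0(119.7) = 107.90 + 119.70 = 227.60
(2) 1.0(107.9) = 107.90
(3) 1.0(107.9) + 1.0(119.7) + 0.75(52.9) = 107.90 + 119.70 + 39.68 = 267.28
(4) 1.0(107.9) + 0.6(119.7) + 0.6(52.9) = 107.90 + 71.82 + 31.74 = 211.46
The largest value is 267.28 kip·ft from combination 3.

Combination 3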